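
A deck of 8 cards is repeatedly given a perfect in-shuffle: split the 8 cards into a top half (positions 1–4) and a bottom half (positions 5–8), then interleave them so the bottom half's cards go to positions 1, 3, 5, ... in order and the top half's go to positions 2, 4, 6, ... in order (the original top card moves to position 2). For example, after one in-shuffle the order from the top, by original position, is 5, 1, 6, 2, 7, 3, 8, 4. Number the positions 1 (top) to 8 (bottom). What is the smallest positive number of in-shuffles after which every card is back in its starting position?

6

The in-shuffle permutes the 8 positions with cycle lengths [2, 6].
Every card is home exactly when every cycle has completed a whole number of laps, i.e. after lcm(2, 6) = 6 in-shuffles.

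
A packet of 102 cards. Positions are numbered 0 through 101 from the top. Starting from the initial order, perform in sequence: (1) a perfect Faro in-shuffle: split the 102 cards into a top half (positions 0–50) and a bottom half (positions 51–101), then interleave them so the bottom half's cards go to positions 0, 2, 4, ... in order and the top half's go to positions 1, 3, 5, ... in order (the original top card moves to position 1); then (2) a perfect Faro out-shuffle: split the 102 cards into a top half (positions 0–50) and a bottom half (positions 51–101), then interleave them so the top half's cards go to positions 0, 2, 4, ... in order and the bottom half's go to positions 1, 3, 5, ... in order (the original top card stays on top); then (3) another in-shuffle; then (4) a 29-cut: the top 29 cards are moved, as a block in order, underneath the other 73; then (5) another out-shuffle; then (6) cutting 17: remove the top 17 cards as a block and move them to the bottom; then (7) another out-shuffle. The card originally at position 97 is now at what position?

5

Track the card from position 97 forward through each operation:
  after op 1 (in-shuffle): 97 → 92
  after op 2 (out-shuffle): 92 → 83
  after op 3 (in-shuffle): 83 → 64
  after op 4 (cut 29): 64 → 35
  after op 5 (out-shuffle): 35 → 70
  after op 6 (cut 17): 70 → 53
  after op 7 (out-shuffle): 53 → 5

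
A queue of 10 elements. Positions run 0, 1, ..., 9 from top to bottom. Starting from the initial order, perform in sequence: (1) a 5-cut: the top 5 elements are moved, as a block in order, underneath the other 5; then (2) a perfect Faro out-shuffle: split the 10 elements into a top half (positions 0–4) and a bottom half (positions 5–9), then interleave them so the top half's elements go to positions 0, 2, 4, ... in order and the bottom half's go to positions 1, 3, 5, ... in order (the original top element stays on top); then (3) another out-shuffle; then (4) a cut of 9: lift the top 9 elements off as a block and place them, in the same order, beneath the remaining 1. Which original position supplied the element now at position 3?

Undo the operations in reverse order, starting from position 3:
  undo op 4 (cut 9): 3 ← 2
  undo op 3 (out-shuffle, from top half): 2 ← 1
  undo op 2 (out-shuffle, from bottom half): 1 ← 5
  undo op 1 (cut 5): 5 ← 0
So the element at position 3 came from original position 0.

0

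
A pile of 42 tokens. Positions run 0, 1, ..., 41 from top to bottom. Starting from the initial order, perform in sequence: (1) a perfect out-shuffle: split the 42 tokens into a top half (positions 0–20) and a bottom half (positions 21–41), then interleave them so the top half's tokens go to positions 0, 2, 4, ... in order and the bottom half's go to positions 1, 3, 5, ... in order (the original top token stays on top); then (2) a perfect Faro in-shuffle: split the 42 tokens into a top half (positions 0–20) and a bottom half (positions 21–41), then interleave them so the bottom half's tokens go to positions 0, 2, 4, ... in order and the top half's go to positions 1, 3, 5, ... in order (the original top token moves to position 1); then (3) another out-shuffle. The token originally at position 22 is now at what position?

Track the token from position 22 forward through each operation:
  after op 1 (out-shuffle): 22 → 3
  after op 2 (in-shuffle): 3 → 7
  after op 3 (out-shuffle): 7 → 14

14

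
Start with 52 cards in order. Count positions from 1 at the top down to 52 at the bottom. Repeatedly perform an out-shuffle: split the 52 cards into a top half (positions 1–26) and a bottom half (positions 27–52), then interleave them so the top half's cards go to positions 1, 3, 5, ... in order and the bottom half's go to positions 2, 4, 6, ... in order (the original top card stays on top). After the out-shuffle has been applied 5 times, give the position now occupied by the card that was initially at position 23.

Track the card's position through each out-shuffle:
23 → 45 → 38 → 24 → 47 → 42

42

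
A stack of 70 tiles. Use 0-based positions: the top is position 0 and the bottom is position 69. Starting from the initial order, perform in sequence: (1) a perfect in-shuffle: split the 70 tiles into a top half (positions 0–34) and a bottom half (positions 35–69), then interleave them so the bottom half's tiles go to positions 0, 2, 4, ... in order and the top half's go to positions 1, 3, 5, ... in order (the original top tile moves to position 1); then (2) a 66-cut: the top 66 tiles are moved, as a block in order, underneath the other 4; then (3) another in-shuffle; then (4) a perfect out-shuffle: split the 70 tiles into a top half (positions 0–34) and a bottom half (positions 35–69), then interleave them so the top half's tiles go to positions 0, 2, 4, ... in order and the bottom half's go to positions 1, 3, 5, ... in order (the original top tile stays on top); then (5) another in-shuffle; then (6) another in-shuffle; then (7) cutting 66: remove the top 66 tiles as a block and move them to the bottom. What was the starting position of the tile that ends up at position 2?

37

Undo the operations in reverse order, starting from position 2:
  undo op 7 (cut 66): 2 ← 68
  undo op 6 (in-shuffle, from bottom half): 68 ← 69
  undo op 5 (in-shuffle, from top half): 69 ← 34
  undo op 4 (out-shuffle, from top half): 34 ← 17
  undo op 3 (in-shuffle, from top half): 17 ← 8
  undo op 2 (cut 66): 8 ← 4
  undo op 1 (in-shuffle, from bottom half): 4 ← 37
So the tile at position 2 came from original position 37.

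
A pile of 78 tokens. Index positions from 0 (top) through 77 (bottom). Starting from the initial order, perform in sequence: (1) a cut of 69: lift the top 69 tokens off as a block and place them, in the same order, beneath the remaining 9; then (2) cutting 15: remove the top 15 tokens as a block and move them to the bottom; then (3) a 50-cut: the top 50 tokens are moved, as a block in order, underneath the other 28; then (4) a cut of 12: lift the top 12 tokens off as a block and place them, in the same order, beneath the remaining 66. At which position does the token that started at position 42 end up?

Track the token from position 42 forward through each operation:
  after op 1 (cut 69): 42 → 51
  after op 2 (cut 15): 51 → 36
  after op 3 (cut 50): 36 → 64
  after op 4 (cut 12): 64 → 52

52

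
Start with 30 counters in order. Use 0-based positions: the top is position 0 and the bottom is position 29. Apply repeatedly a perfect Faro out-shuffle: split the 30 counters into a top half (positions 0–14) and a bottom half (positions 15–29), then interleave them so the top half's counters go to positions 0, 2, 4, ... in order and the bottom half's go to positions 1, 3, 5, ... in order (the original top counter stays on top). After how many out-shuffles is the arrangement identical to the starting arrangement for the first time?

28

The out-shuffle permutes the 30 positions with cycle lengths [1, 1, 28].
Every counter is home exactly when every cycle has completed a whole number of laps, i.e. after lcm(1, 28) = 28 out-shuffles.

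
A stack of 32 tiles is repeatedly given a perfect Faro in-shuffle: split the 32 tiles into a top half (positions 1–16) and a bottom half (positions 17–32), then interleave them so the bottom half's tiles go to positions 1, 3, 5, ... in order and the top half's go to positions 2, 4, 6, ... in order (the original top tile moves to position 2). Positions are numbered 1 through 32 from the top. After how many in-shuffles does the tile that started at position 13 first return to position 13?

10

Follow position 13 under repeated in-shuffles:
13 → 26 → 19 → 5 → 10 → 20 → 7 → 14 → 28 → 23 → 13
It first returns after 10 in-shuffles.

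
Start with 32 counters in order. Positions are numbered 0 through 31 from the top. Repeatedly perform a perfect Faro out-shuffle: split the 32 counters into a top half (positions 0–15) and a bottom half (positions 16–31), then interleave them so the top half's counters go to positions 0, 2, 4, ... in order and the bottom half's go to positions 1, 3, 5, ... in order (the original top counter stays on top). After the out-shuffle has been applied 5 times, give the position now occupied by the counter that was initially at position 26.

Track the counter's position through each out-shuffle:
26 → 21 → 11 → 22 → 13 → 26

26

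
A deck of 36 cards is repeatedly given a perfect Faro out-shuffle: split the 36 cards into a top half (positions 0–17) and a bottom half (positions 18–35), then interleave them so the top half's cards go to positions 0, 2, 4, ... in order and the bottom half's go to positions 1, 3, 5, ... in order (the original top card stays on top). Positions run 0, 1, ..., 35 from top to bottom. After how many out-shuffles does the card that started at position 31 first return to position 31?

Follow position 31 under repeated out-shuffles:
31 → 27 → 19 → 3 → 6 → 12 → 24 → 13 → 26 → 17 → 34 → 33 → 31
It first returns after 12 out-shuffles.

12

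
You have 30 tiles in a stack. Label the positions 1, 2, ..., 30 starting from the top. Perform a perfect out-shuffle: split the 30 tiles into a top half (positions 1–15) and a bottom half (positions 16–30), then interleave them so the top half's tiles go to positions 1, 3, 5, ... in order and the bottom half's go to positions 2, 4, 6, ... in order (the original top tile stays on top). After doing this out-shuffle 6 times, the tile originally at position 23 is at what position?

Track the tile's position through each out-shuffle:
23 → 16 → 2 → 3 → 5 → 9 → 17

17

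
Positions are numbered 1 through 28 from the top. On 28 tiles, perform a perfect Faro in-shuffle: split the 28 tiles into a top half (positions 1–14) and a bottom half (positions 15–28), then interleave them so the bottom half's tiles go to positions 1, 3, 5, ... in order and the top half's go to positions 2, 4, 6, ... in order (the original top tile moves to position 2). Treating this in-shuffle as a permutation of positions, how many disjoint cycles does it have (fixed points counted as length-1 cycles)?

Trace each unvisited position around until it returns:
(1 2 4 8 16 3 ... len 28)
1 cycle in total.

1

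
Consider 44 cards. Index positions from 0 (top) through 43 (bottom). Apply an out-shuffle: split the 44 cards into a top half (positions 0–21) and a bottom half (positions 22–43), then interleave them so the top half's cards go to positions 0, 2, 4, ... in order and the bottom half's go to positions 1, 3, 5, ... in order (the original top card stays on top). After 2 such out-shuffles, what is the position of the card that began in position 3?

12

Track the card's position through each out-shuffle:
3 → 6 → 12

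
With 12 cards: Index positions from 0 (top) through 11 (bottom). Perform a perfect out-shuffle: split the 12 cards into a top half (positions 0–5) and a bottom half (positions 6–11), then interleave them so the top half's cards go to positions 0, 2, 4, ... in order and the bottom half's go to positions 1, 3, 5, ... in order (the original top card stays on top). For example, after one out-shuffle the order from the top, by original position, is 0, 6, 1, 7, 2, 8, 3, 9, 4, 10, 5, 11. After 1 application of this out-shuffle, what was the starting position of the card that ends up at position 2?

Work backwards from position 2, undoing one out-shuffle at a time:
2 ← 1
So the card now at position 2 started at position 1.

1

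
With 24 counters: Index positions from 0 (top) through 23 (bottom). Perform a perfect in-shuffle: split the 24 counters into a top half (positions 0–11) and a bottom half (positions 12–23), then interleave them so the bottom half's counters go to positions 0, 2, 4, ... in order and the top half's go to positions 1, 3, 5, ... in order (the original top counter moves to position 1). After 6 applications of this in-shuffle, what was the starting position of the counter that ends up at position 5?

3

Work backwards from position 5, undoing one in-shuffle at a time:
5 ← 2 ← 13 ← 6 ← 15 ← 7 ← 3
So the counter now at position 5 started at position 3.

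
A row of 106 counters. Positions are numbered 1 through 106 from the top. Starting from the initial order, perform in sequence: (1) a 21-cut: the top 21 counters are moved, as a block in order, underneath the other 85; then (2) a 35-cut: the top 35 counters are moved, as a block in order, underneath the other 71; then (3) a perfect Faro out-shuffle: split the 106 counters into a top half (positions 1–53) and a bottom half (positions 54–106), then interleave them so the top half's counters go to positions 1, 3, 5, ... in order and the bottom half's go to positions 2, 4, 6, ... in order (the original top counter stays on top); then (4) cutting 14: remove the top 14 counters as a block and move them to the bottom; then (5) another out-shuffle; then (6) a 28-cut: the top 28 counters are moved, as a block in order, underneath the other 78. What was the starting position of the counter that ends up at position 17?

Undo the operations in reverse order, starting from position 17:
  undo op 6 (cut 28): 17 ← 45
  undo op 5 (out-shuffle, from top half): 45 ← 23
  undo op 4 (cut 14): 23 ← 37
  undo op 3 (out-shuffle, from top half): 37 ← 19
  undo op 2 (cut 35): 19 ← 54
  undo op 1 (cut 21): 54 ← 75
So the counter at position 17 came from original position 75.

75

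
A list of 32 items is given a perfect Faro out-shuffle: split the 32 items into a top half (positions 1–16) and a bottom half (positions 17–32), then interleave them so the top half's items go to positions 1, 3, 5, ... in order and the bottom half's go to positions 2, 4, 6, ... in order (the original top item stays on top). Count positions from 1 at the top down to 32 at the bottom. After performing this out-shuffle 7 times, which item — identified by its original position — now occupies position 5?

2

Work backwards from position 5, undoing one out-shuffle at a time:
5 ← 3 ← 2 ← 17 ← 9 ← 5 ← 3 ← 2
So the item now at position 5 started at position 2.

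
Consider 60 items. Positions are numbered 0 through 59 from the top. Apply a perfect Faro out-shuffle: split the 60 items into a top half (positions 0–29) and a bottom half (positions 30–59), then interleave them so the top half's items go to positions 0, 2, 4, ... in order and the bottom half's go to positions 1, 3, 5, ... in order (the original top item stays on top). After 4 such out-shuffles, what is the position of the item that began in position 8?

10

Track the item's position through each out-shuffle:
8 → 16 → 32 → 5 → 10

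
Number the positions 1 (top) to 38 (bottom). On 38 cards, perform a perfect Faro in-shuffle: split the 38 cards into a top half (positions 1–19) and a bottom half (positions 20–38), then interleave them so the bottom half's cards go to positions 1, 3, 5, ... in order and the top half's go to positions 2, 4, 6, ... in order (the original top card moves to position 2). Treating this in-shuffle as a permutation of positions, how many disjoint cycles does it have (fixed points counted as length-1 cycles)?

4

Trace each unvisited position around until it returns:
(1 2 4 8 16 32 ... len 12) (3 6 12 24 9 18 ... len 12) (7 14 28 17 34 29 ... len 12) (13 26)
4 cycles in total.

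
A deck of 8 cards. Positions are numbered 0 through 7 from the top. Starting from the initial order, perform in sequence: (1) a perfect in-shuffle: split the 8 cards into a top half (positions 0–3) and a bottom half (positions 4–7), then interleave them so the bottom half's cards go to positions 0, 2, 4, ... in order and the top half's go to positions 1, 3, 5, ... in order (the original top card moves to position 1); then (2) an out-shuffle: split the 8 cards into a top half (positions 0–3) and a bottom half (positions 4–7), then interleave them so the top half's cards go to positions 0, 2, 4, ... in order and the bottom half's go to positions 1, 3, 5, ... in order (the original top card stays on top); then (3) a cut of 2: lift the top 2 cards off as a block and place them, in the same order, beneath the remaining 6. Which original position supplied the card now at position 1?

Undo the operations in reverse order, starting from position 1:
  undo op 3 (cut 2): 1 ← 3
  undo op 2 (out-shuffle, from bottom half): 3 ← 5
  undo op 1 (in-shuffle, from top half): 5 ← 2
So the card at position 1 came from original position 2.

2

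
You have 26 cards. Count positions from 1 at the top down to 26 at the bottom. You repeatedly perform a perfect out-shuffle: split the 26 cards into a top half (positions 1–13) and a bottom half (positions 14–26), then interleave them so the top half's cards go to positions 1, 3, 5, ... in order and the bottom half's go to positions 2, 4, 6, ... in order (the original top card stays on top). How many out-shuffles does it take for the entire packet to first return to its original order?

20

The out-shuffle permutes the 26 positions with cycle lengths [1, 1, 4, 20].
Every card is home exactly when every cycle has completed a whole number of laps, i.e. after lcm(1, 4, 20) = 20 out-shuffles.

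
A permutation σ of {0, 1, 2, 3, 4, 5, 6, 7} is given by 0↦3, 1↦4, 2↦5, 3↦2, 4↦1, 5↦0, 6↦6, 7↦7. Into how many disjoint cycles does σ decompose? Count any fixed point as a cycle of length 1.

4

Cycle decomposition: (0 3 2 5) (1 4) (6) (7).
4 cycles.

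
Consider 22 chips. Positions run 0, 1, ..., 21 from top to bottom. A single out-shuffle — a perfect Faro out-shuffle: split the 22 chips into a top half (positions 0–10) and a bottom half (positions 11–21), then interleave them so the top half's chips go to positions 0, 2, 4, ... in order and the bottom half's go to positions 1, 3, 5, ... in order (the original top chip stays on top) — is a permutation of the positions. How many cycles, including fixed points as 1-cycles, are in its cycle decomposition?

7

Trace each unvisited position around until it returns:
(0) (1 2 4 8 16 11) (3 6 12) (5 10 20 19 17 13) (7 14) (9 18 15) (21)
7 cycles in total.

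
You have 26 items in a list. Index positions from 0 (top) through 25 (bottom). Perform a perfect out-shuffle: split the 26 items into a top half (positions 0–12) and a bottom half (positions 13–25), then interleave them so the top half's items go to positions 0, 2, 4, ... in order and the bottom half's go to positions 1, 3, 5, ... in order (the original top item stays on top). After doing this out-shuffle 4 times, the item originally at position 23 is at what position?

18

Track the item's position through each out-shuffle:
23 → 21 → 17 → 9 → 18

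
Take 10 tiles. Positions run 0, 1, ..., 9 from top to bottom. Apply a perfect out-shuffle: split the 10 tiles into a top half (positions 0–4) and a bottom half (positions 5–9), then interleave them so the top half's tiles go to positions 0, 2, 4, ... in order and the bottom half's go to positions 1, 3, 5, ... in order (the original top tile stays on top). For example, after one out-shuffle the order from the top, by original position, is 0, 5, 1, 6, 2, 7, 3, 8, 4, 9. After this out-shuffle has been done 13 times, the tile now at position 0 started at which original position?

0

Work backwards from position 0, undoing one out-shuffle at a time:
0 ← 0 ← 0 ← 0 ← 0 ← ... ← 0 (13 steps).
So the tile now at position 0 started at position 0.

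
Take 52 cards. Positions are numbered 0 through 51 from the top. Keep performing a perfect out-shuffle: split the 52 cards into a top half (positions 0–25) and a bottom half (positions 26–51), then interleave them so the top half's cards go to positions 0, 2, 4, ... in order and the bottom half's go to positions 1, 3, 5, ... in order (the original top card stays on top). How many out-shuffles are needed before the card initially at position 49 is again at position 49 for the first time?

Follow position 49 under repeated out-shuffles:
49 → 47 → 43 → 35 → 19 → 38 → 25 → 50 → 49
It first returns after 8 out-shuffles.

8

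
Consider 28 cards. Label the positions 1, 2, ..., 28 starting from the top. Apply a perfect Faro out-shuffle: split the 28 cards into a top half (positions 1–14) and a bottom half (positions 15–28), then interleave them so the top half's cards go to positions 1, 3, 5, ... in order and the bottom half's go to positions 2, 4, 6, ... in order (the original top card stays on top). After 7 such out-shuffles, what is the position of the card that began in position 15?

11

Track the card's position through each out-shuffle:
15 → 2 → 3 → 5 → 9 → 17 → 6 → 11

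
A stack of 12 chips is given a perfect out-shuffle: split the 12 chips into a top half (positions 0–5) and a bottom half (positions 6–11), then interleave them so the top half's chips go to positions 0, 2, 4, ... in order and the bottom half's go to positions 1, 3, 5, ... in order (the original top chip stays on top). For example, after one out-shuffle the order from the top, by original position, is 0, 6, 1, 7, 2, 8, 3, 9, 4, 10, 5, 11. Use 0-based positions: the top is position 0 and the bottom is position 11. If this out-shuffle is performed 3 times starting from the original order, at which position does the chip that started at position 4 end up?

10

Track the chip's position through each out-shuffle:
4 → 8 → 5 → 10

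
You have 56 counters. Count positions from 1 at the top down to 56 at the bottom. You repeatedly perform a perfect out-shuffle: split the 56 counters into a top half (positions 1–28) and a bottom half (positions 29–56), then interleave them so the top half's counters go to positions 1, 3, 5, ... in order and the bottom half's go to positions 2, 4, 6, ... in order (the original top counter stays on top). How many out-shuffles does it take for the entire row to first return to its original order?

The out-shuffle permutes the 56 positions with cycle lengths [1, 1, 4, 10, 20, 20].
Every counter is home exactly when every cycle has completed a whole number of laps, i.e. after lcm(1, 4, 10, 20) = 20 out-shuffles.

20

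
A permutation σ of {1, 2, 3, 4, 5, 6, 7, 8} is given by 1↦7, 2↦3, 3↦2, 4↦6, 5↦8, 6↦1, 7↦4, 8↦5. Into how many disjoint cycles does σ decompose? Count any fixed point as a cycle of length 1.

Cycle decomposition: (1 7 4 6) (2 3) (5 8).
3 cycles.

3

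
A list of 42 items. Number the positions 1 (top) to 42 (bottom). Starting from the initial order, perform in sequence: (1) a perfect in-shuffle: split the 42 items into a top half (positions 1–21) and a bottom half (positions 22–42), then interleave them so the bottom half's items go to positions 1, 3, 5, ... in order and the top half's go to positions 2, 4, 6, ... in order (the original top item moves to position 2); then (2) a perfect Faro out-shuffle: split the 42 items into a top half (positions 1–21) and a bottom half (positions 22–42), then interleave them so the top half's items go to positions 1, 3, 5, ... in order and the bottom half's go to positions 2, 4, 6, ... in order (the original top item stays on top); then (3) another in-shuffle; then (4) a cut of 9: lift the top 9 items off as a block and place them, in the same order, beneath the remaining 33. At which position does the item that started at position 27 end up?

33

Track the item from position 27 forward through each operation:
  after op 1 (in-shuffle): 27 → 11
  after op 2 (out-shuffle): 11 → 21
  after op 3 (in-shuffle): 21 → 42
  after op 4 (cut 9): 42 → 33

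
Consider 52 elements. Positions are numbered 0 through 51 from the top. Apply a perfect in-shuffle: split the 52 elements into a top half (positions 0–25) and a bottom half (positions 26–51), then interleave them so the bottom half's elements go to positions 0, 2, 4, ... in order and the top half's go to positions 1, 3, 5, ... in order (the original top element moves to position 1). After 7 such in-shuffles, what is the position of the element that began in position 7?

Track the element's position through each in-shuffle:
7 → 15 → 31 → 10 → 21 → 43 → 34 → 16

16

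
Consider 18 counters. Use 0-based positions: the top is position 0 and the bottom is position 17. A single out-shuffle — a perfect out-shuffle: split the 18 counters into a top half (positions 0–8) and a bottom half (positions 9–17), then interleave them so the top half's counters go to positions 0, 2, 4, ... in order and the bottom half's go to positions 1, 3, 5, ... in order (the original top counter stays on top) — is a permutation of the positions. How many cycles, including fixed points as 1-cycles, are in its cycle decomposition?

Trace each unvisited position around until it returns:
(0) (1 2 4 8 16 15 13 9) (3 6 12 7 14 11 5 10) (17)
4 cycles in total.

4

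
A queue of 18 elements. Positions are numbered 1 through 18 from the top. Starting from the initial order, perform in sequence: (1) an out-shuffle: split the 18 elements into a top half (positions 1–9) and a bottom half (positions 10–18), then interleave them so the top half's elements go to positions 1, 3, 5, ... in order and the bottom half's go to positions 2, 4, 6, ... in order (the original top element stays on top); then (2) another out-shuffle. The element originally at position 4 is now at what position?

Track the element from position 4 forward through each operation:
  after op 1 (out-shuffle): 4 → 7
  after op 2 (out-shuffle): 7 → 13

13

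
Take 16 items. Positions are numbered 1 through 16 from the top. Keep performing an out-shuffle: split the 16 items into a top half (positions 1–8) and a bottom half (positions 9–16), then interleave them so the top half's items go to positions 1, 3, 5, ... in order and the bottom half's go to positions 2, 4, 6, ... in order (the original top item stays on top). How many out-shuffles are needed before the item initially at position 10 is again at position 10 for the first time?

Follow position 10 under repeated out-shuffles:
10 → 4 → 7 → 13 → 10
It first returns after 4 out-shuffles.

4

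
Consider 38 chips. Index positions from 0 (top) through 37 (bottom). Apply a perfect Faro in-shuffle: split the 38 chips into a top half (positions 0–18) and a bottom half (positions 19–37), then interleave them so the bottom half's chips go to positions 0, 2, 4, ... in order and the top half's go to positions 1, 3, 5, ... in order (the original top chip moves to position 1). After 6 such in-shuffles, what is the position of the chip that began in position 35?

Track the chip's position through each in-shuffle:
35 → 32 → 26 → 14 → 29 → 20 → 2

2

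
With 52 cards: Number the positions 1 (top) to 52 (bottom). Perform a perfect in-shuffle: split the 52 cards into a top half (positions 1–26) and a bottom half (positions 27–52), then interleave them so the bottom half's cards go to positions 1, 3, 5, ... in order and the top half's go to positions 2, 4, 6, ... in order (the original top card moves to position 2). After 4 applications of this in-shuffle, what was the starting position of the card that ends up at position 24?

28

Work backwards from position 24, undoing one in-shuffle at a time:
24 ← 12 ← 6 ← 3 ← 28
So the card now at position 24 started at position 28.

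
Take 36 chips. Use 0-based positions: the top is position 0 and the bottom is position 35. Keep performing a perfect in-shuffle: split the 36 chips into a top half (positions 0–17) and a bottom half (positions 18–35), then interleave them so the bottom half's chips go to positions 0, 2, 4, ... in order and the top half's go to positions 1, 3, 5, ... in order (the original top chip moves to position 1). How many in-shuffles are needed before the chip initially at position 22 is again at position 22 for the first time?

36

Follow position 22 under repeated in-shuffles:
22 → 8 → 17 → 35 → 34 → 32 → 28 → 20 → ... → 22 (length 36)
It first returns after 36 in-shuffles.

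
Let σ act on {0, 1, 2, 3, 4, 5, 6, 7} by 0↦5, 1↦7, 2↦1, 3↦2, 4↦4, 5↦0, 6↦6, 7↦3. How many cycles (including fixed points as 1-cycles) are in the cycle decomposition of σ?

Cycle decomposition: (0 5) (1 7 3 2) (4) (6).
4 cycles.

4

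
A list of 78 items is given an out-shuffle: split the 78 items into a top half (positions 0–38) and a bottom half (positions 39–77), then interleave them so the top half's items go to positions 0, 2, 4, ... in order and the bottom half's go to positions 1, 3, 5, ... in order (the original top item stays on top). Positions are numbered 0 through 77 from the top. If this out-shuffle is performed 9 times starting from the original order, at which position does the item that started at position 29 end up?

Track the item's position through each out-shuffle:
29 → 58 → 39 → 1 → 2 → 4 → 8 → 16 → 32 → 64

64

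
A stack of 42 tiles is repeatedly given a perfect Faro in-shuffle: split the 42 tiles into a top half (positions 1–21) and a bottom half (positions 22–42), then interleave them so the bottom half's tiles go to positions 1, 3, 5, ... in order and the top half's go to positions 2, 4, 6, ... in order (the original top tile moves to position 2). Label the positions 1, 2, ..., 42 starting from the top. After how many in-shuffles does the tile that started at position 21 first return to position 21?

Follow position 21 under repeated in-shuffles:
21 → 42 → 41 → 39 → 35 → 27 → 11 → 22 → 1 → 2 → 4 → 8 → 16 → 32 → 21
It first returns after 14 in-shuffles.

14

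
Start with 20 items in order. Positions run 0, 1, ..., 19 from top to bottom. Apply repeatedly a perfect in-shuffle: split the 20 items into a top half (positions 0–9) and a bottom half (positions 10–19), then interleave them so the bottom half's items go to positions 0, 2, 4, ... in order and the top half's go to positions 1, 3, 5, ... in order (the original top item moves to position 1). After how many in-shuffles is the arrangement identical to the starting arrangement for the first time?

The in-shuffle permutes the 20 positions with cycle lengths [2, 3, 3, 6, 6].
Every item is home exactly when every cycle has completed a whole number of laps, i.e. after lcm(2, 3, 6) = 6 in-shuffles.

6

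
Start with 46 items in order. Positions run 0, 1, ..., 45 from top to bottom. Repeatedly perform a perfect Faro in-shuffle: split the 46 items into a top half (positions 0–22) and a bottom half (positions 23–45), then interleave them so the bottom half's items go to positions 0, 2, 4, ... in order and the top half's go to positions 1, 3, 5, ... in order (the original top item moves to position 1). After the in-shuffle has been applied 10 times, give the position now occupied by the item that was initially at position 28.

Track the item's position through each in-shuffle:
28 → 10 → 21 → 43 → 40 → 34 → 22 → 45 → 44 → 42 → 38

38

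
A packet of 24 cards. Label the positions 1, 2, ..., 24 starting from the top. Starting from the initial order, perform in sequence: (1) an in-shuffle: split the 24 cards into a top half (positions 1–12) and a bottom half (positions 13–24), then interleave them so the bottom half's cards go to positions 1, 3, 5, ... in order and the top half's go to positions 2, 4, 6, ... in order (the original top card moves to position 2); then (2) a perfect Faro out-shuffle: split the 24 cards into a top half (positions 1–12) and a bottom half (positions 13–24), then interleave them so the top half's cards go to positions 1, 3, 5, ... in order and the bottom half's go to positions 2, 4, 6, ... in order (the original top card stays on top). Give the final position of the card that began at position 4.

15

Track the card from position 4 forward through each operation:
  after op 1 (in-shuffle): 4 → 8
  after op 2 (out-shuffle): 8 → 15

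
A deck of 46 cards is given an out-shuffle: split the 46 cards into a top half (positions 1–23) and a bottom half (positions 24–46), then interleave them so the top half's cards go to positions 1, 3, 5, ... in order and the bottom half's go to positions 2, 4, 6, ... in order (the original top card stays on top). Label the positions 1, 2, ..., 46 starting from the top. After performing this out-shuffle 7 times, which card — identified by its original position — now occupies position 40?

Work backwards from position 40, undoing one out-shuffle at a time:
40 ← 43 ← 22 ← 34 ← 40 ← 43 ← 22 ← 34
So the card now at position 40 started at position 34.

34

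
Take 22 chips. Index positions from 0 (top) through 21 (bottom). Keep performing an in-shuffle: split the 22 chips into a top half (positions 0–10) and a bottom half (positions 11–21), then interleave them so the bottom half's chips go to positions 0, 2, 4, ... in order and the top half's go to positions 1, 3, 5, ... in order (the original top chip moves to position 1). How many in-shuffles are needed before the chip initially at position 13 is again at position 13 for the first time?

11

Follow position 13 under repeated in-shuffles:
13 → 4 → 9 → 19 → 16 → 10 → 21 → 20 → 18 → 14 → 6 → 13
It first returns after 11 in-shuffles.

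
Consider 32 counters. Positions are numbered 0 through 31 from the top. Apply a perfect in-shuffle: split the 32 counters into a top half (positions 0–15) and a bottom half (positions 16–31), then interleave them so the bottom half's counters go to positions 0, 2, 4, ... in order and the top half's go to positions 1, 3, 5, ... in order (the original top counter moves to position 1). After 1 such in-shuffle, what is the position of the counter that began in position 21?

Track the counter's position through each in-shuffle:
21 → 10

10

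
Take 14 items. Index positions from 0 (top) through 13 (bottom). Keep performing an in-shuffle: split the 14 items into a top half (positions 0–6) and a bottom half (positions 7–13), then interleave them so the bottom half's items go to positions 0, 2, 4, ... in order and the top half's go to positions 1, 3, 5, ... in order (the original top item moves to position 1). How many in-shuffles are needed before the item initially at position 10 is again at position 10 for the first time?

4

Follow position 10 under repeated in-shuffles:
10 → 6 → 13 → 12 → 10
It first returns after 4 in-shuffles.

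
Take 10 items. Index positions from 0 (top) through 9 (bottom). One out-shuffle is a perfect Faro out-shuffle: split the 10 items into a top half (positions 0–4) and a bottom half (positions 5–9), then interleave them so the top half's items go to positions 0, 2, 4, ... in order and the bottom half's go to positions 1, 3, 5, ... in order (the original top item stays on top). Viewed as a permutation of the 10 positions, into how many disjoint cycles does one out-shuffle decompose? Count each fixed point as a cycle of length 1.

4

Trace each unvisited position around until it returns:
(0) (1 2 4 8 7 5) (3 6) (9)
4 cycles in total.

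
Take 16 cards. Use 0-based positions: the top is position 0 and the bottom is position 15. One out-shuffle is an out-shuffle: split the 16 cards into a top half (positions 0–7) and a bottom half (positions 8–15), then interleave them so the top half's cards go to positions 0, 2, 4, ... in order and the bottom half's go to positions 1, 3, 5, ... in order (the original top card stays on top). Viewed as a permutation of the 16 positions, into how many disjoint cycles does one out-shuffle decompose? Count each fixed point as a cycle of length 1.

Trace each unvisited position around until it returns:
(0) (1 2 4 8) (3 6 12 9) (5 10) (7 14 13 11) (15)
6 cycles in total.

6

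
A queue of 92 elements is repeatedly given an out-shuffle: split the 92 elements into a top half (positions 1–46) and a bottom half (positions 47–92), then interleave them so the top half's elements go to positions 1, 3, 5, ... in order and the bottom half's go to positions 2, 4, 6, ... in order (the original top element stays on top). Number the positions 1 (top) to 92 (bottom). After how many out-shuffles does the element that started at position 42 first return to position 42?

12

Follow position 42 under repeated out-shuffles:
42 → 83 → 74 → 56 → 20 → 39 → 77 → 62 → 32 → 63 → 34 → 67 → 42
It first returns after 12 out-shuffles.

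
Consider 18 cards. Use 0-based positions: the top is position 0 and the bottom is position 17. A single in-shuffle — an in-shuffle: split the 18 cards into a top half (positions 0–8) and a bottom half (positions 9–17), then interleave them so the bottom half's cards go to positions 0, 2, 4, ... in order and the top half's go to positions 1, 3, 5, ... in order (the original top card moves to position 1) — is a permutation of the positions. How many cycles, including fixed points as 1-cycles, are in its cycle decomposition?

Trace each unvisited position around until it returns:
(0 1 3 7 15 12 ... len 18)
1 cycle in total.

1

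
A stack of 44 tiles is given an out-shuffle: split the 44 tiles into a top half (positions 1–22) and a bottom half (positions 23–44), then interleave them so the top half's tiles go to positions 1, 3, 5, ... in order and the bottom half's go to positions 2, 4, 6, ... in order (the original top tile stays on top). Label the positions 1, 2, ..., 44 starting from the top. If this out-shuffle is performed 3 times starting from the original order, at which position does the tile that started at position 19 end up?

16

Track the tile's position through each out-shuffle:
19 → 37 → 30 → 16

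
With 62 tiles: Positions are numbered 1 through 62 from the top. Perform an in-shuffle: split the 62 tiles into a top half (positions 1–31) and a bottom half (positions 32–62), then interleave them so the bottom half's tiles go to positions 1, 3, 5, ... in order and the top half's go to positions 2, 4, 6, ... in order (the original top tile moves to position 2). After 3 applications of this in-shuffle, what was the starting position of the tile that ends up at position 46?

53

Work backwards from position 46, undoing one in-shuffle at a time:
46 ← 23 ← 43 ← 53
So the tile now at position 46 started at position 53.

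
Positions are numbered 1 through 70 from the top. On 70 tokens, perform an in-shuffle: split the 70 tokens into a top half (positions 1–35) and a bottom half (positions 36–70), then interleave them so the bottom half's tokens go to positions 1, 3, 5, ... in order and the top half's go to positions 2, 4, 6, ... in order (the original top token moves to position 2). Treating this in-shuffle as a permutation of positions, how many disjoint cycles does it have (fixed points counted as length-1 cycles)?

2

Trace each unvisited position around until it returns:
(1 2 4 8 16 32 ... len 35) (7 14 28 56 41 11 ... len 35)
2 cycles in total.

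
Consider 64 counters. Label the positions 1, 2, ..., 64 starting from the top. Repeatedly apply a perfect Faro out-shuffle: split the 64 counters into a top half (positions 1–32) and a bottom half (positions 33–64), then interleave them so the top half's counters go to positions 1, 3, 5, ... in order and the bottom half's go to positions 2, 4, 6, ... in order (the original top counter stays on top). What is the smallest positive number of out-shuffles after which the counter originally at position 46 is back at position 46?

3

Follow position 46 under repeated out-shuffles:
46 → 28 → 55 → 46
It first returns after 3 out-shuffles.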